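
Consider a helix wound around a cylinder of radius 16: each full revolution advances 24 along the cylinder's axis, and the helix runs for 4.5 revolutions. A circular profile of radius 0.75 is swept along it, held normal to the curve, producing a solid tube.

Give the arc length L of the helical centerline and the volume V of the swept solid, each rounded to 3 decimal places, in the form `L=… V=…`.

2πR = 2π·16 = 100.530965
per-turn = √(100.530965² + 24²) = √(10106.4749 + 576) = √10682.4749 = 103.356059
L = 4.5 × 103.356059 = 465.102265
V = π·0.75² × L = 1.767146 × 465.102265 = 821.903546

L=465.102 V=821.904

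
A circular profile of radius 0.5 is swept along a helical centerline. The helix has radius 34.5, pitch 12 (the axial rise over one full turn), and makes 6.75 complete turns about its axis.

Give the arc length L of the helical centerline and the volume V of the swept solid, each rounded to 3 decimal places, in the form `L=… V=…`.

2πR = 2π·34.5 = 216.769893
per-turn = √(216.769893² + 12²) = √(46989.1866 + 144) = √47133.1866 = 217.101788
L = 6.75 × 217.101788 = 1465.437072
V = π·0.5² × L = 0.785398 × 1465.437072 = 1150.951585

L=1465.437 V=1150.952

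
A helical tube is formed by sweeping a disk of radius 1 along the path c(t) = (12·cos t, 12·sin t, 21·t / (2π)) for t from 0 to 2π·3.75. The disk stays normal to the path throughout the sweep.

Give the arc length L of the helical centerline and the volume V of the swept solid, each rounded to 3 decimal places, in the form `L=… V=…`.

L=293.505 V=922.074

2πR = 2π·12 = 75.398224
per-turn = √(75.398224² + 21²) = √(5684.8921 + 441) = √6125.8921 = 78.268079
L = 3.75 × 78.268079 = 293.505295
V = π·1² × L = 3.141593 × 293.505295 = 922.074078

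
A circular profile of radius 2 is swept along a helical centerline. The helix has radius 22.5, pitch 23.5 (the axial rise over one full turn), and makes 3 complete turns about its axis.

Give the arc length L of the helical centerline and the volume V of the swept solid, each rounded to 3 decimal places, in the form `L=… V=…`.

L=429.935 V=5402.718

2πR = 2π·22.5 = 141.371669
per-turn = √(141.371669² + 23.5²) = √(19985.9489 + 552.25) = √20538.1989 = 143.311545
L = 3 × 143.311545 = 429.934635
V = π·2² × L = 12.566371 × 429.934635 = 5402.717961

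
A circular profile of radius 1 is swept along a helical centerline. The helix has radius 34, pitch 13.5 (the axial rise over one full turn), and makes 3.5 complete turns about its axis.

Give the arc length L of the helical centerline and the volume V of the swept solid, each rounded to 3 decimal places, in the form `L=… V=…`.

2πR = 2π·34 = 213.628300
per-turn = √(213.628300² + 13.5²) = √(45637.0508 + 182.25) = √45819.3008 = 214.054434
L = 3.5 × 214.054434 = 749.190519
V = π·1² × L = 3.141593 × 749.190519 = 2353.651432

L=749.191 V=2353.651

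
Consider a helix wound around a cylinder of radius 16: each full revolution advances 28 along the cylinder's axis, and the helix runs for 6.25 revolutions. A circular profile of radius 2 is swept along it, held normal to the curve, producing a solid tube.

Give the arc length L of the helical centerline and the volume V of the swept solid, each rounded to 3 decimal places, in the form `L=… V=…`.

L=652.234 V=8196.214

2πR = 2π·16 = 100.530965
per-turn = √(100.530965² + 28²) = √(10106.4749 + 784) = √10890.4749 = 104.357438
L = 6.25 × 104.357438 = 652.233989
V = π·2² × L = 12.566371 × 652.233989 = 8196.214030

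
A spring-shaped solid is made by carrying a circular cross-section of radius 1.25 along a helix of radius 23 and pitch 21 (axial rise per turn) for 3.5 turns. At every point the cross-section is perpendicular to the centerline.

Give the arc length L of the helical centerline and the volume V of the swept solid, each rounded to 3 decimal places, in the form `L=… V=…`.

L=511.109 V=2508.900

2πR = 2π·23 = 144.513262
per-turn = √(144.513262² + 21²) = √(20884.0829 + 441) = √21325.0829 = 146.031103
L = 3.5 × 146.031103 = 511.108859
V = π·1.25² × L = 4.908739 × 511.108859 = 2508.899744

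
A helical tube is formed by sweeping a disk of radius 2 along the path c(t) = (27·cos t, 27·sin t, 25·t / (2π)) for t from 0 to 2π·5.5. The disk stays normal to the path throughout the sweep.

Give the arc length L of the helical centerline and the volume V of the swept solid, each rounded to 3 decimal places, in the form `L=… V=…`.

2πR = 2π·27 = 169.646003
per-turn = √(169.646003² + 25²) = √(28779.7664 + 625) = √29404.7664 = 171.478181
L = 5.5 × 171.478181 = 943.129993
V = π·2² × L = 12.566371 × 943.129993 = 11851.721036

L=943.130 V=11851.721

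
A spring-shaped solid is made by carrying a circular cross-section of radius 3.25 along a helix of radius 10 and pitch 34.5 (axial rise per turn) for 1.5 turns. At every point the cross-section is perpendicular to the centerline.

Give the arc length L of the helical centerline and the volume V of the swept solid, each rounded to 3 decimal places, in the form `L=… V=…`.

L=107.521 V=3567.868

2πR = 2π·10 = 62.831853
per-turn = √(62.831853² + 34.5²) = √(3947.8418 + 1190.25) = √5138.0918 = 71.680484
L = 1.5 × 71.680484 = 107.520726
V = π·3.25² × L = 33.183072 × 107.520726 = 3567.868027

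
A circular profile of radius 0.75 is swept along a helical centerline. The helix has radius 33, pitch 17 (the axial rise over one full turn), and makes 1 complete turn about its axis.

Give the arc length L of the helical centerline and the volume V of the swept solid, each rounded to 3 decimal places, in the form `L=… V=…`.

2πR = 2π·33 = 207.345115
per-turn = √(207.345115² + 17²) = √(42991.9968 + 289) = √43280.9968 = 208.040854
L = 1 × 208.040854 = 208.040854
V = π·0.75² × L = 1.767146 × 208.040854 = 367.638535

L=208.041 V=367.639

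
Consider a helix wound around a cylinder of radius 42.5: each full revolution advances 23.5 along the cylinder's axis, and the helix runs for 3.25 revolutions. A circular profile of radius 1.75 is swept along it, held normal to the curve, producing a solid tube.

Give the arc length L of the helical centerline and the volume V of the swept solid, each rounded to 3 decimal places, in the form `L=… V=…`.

L=871.219 V=8382.110

2πR = 2π·42.5 = 267.035376
per-turn = √(267.035376² + 23.5²) = √(71307.8918 + 552.25) = √71860.1418 = 268.067420
L = 3.25 × 268.067420 = 871.219116
V = π·1.75² × L = 9.621128 × 871.219116 = 8382.110195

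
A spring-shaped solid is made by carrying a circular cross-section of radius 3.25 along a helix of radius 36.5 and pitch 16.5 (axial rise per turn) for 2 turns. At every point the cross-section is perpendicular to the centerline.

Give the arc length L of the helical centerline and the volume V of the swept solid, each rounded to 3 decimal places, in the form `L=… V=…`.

L=459.858 V=15259.505

2πR = 2π·36.5 = 229.336264
per-turn = √(229.336264² + 16.5²) = √(52595.1219 + 272.25) = √52867.3719 = 229.929058
L = 2 × 229.929058 = 459.858117
V = π·3.25² × L = 33.183072 × 459.858117 = 15259.505179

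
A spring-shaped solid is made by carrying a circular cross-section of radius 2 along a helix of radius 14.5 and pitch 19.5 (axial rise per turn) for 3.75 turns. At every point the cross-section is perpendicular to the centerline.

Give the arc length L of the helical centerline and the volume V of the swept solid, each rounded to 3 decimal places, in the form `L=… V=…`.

2πR = 2π·14.5 = 91.106187
per-turn = √(91.106187² + 19.5²) = √(8300.3373 + 380.25) = √8680.5873 = 93.169669
L = 3.75 × 93.169669 = 349.386260
V = π·2² × L = 12.566371 × 349.386260 = 4390.517235

L=349.386 V=4390.517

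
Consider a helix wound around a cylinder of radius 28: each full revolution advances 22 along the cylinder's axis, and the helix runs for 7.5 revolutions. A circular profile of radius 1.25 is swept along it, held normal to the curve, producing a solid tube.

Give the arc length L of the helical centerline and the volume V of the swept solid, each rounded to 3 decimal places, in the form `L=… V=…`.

2πR = 2π·28 = 175.929189
per-turn = √(175.929189² + 22²) = √(30951.0794 + 484) = √31435.0794 = 177.299406
L = 7.5 × 177.299406 = 1329.745546
V = π·1.25² × L = 4.908739 × 1329.745546 = 6527.373184

L=1329.746 V=6527.373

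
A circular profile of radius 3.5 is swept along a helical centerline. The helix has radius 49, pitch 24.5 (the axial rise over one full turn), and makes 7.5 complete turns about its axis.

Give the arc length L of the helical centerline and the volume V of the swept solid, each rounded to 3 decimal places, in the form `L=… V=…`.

L=2316.370 V=89144.374

2πR = 2π·49 = 307.876080
per-turn = √(307.876080² + 24.5²) = √(94787.6807 + 600.25) = √95387.9307 = 308.849366
L = 7.5 × 308.849366 = 2316.370242
V = π·3.5² × L = 38.484510 × 2316.370242 = 89144.373774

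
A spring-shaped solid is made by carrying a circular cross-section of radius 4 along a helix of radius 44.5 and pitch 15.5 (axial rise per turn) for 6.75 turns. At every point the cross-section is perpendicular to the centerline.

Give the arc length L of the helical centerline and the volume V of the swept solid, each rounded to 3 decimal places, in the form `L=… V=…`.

L=1890.210 V=95012.295

2πR = 2π·44.5 = 279.601746
per-turn = √(279.601746² + 15.5²) = √(78177.1365 + 240.25) = √78417.3865 = 280.031046
L = 6.75 × 280.031046 = 1890.209557
V = π·4² × L = 50.265482 × 1890.209557 = 95012.295345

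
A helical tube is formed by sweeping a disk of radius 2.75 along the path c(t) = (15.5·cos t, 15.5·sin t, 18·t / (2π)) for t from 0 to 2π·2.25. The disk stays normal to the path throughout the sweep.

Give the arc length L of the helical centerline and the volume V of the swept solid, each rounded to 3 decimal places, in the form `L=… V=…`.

L=222.837 V=5294.236

2πR = 2π·15.5 = 97.389372
per-turn = √(97.389372² + 18²) = √(9484.6898 + 324) = √9808.6898 = 99.038830
L = 2.25 × 99.038830 = 222.837367
V = π·2.75² × L = 23.758294 × 222.837367 = 5294.235785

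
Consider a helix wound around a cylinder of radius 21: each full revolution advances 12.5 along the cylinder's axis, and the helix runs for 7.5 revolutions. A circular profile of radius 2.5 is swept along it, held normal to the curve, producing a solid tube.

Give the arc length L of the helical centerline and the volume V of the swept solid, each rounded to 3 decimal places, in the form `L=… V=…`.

L=994.032 V=19517.782

2πR = 2π·21 = 131.946891
per-turn = √(131.946891² + 12.5²) = √(17409.9822 + 156.25) = √17566.2322 = 132.537663
L = 7.5 × 132.537663 = 994.032474
V = π·2.5² × L = 19.634954 × 994.032474 = 19517.781984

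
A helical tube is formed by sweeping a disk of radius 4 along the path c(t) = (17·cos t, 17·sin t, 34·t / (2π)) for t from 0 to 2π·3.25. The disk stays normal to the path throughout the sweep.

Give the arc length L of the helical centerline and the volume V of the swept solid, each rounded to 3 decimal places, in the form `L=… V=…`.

2πR = 2π·17 = 106.814150
per-turn = √(106.814150² + 34²) = √(11409.2627 + 1156) = √12565.2627 = 112.094883
L = 3.25 × 112.094883 = 364.308368
V = π·4² × L = 50.265482 × 364.308368 = 18312.135891

L=364.308 V=18312.136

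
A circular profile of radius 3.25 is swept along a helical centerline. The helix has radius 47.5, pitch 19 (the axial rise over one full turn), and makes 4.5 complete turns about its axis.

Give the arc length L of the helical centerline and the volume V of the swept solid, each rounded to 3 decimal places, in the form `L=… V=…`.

2πR = 2π·47.5 = 298.451302
per-turn = √(298.451302² + 19²) = √(89073.1797 + 361) = √89434.1797 = 299.055479
L = 4.5 × 299.055479 = 1345.749657
V = π·3.25² × L = 33.183072 × 1345.749657 = 44656.108305

L=1345.750 V=44656.108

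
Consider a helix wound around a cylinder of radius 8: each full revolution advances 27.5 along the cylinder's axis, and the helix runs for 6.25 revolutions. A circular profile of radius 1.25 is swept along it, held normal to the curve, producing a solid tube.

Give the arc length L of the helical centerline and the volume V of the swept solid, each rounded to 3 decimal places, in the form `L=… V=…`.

2πR = 2π·8 = 50.265482
per-turn = √(50.265482² + 27.5²) = √(2526.6187 + 756.25) = √3282.8687 = 57.296324
L = 6.25 × 57.296324 = 358.102024
V = π·1.25² × L = 4.908739 × 358.102024 = 1757.829200

L=358.102 V=1757.829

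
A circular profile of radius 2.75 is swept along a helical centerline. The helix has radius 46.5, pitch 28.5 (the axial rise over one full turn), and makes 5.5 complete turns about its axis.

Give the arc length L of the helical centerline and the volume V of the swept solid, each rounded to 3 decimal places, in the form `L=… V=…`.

L=1614.552 V=38358.996

2πR = 2π·46.5 = 292.168117
per-turn = √(292.168117² + 28.5²) = √(85362.2085 + 812.25) = √86174.4585 = 293.554864
L = 5.5 × 293.554864 = 1614.551755
V = π·2.75² × L = 23.758294 × 1614.551755 = 38358.995981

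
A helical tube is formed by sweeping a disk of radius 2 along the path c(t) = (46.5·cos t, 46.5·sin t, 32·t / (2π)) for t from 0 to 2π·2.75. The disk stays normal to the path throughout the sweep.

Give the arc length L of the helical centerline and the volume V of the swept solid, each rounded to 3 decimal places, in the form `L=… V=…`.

L=808.267 V=10156.984

2πR = 2π·46.5 = 292.168117
per-turn = √(292.168117² + 32²) = √(85362.2085 + 1024) = √86386.2085 = 293.915308
L = 2.75 × 293.915308 = 808.267098
V = π·2² × L = 12.566371 × 808.267098 = 10156.983907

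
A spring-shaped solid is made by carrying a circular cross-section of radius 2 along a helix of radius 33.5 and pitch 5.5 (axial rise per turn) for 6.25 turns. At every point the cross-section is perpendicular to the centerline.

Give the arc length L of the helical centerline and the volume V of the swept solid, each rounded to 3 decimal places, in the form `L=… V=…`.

2πR = 2π·33.5 = 210.486708
per-turn = √(210.486708² + 5.5²) = √(44304.6542 + 30.25) = √44334.9042 = 210.558553
L = 6.25 × 210.558553 = 1315.990955
V = π·2² × L = 12.566371 × 1315.990955 = 16537.230066

L=1315.991 V=16537.230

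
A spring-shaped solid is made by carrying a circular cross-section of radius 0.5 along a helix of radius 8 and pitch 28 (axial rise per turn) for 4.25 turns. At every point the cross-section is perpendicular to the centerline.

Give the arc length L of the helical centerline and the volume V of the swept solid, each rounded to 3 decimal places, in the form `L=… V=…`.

L=244.536 V=192.058

2πR = 2π·8 = 50.265482
per-turn = √(50.265482² + 28²) = √(2526.6187 + 784) = √3310.6187 = 57.537976
L = 4.25 × 57.537976 = 244.536400
V = π·0.5² × L = 0.785398 × 244.536400 = 192.058439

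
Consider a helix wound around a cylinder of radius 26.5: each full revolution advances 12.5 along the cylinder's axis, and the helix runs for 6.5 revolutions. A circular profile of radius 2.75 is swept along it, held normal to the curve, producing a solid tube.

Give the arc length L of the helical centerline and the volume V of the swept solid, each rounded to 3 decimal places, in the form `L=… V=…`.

L=1085.324 V=25785.453

2πR = 2π·26.5 = 166.504411
per-turn = √(166.504411² + 12.5²) = √(27723.7188 + 156.25) = √27879.9688 = 166.972958
L = 6.5 × 166.972958 = 1085.324228
V = π·2.75² × L = 23.758294 × 1085.324228 = 25785.452578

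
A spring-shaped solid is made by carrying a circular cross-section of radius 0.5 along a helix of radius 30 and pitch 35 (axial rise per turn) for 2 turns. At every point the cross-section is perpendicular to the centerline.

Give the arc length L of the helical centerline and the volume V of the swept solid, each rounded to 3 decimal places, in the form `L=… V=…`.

2πR = 2π·30 = 188.495559
per-turn = √(188.495559² + 35²) = √(35530.5758 + 1225) = √36755.5758 = 191.717438
L = 2 × 191.717438 = 383.434875
V = π·0.5² × L = 0.785398 × 383.434875 = 301.149047

L=383.435 V=301.149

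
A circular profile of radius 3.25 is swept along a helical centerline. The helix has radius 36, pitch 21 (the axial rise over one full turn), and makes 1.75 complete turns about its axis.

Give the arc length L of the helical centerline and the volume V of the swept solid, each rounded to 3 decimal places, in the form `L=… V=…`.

L=397.543 V=13191.697

2πR = 2π·36 = 226.194671
per-turn = √(226.194671² + 21²) = √(51164.0292 + 441) = √51605.0292 = 227.167404
L = 1.75 × 227.167404 = 397.542956
V = π·3.25² × L = 33.183072 × 397.542956 = 13191.696697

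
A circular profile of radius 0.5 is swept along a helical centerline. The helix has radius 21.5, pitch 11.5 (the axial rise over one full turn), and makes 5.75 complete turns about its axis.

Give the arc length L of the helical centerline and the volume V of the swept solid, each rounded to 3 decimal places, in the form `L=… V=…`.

L=779.568 V=612.272

2πR = 2π·21.5 = 135.088484
per-turn = √(135.088484² + 11.5²) = √(18248.8985 + 132.25) = √18381.1485 = 135.577094
L = 5.75 × 135.577094 = 779.568293
V = π·0.5² × L = 0.785398 × 779.568293 = 612.271506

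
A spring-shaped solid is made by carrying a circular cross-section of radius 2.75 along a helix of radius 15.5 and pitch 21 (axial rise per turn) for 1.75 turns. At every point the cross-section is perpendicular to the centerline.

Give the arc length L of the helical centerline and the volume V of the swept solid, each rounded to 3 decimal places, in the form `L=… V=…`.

2πR = 2π·15.5 = 97.389372
per-turn = √(97.389372² + 21²) = √(9484.6898 + 441) = √9925.6898 = 99.627756
L = 1.75 × 99.627756 = 174.348574
V = π·2.75² × L = 23.758294 × 174.348574 = 4142.224746

L=174.349 V=4142.225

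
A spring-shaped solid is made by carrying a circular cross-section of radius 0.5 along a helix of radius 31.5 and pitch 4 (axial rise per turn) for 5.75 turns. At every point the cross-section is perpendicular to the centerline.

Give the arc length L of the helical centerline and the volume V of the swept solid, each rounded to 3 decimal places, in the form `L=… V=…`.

L=1138.274 V=893.999

2πR = 2π·31.5 = 197.920337
per-turn = √(197.920337² + 4²) = √(39172.4599 + 16) = √39188.4599 = 197.960753
L = 5.75 × 197.960753 = 1138.274332
V = π·0.5² × L = 0.785398 × 1138.274332 = 893.998570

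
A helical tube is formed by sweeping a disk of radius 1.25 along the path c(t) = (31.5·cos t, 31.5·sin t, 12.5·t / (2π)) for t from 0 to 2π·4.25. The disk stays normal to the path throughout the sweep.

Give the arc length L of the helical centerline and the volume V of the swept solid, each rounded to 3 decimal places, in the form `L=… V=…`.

2πR = 2π·31.5 = 197.920337
per-turn = √(197.920337² + 12.5²) = √(39172.4599 + 156.25) = √39328.7099 = 198.314674
L = 4.25 × 198.314674 = 842.837364
V = π·1.25² × L = 4.908739 × 842.837364 = 4137.268235

L=842.837 V=4137.268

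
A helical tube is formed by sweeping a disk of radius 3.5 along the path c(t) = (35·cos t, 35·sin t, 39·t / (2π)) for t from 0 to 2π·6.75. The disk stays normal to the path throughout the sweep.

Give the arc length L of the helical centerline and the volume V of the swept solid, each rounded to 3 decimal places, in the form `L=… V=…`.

2πR = 2π·35 = 219.911486
per-turn = √(219.911486² + 39²) = √(48361.0616 + 1521) = √49882.0616 = 223.342924
L = 6.75 × 223.342924 = 1507.564735
V = π·3.5² × L = 38.484510 × 1507.564735 = 58017.890128

L=1507.565 V=58017.890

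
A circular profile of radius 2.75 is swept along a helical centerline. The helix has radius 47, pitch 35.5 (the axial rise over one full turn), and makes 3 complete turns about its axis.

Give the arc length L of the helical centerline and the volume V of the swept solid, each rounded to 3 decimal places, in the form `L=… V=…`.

2πR = 2π·47 = 295.309709
per-turn = √(295.309709² + 35.5²) = √(87207.8245 + 1260.25) = √88468.0745 = 297.435833
L = 3 × 297.435833 = 892.307498
V = π·2.75² × L = 23.758294 × 892.307498 = 21199.704263

L=892.307 V=21199.704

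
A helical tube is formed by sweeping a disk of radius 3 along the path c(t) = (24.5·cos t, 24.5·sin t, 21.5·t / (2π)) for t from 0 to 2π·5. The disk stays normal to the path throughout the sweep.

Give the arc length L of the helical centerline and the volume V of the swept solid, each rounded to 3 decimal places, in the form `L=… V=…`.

L=777.161 V=21973.710

2πR = 2π·24.5 = 153.938040
per-turn = √(153.938040² + 21.5²) = √(23696.9202 + 462.25) = √24159.1702 = 155.432204
L = 5 × 155.432204 = 777.161022
V = π·3² × L = 28.274334 × 777.161022 = 21973.710217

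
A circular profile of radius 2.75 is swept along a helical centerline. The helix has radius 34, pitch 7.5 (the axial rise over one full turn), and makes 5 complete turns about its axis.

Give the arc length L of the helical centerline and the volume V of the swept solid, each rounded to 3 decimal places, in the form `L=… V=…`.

L=1068.800 V=25392.855

2πR = 2π·34 = 213.628300
per-turn = √(213.628300² + 7.5²) = √(45637.0508 + 56.25) = √45693.3008 = 213.759914
L = 5 × 213.759914 = 1068.799569
V = π·2.75² × L = 23.758294 × 1068.799569 = 25392.854861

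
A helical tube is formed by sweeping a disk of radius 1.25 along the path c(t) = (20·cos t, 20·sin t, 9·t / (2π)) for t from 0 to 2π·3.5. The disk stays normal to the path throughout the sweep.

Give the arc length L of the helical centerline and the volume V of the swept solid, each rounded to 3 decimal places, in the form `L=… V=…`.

L=440.950 V=2164.506

2πR = 2π·20 = 125.663706
per-turn = √(125.663706² + 9²) = √(15791.3670 + 81) = √15872.3670 = 125.985583
L = 3.5 × 125.985583 = 440.949539
V = π·1.25² × L = 4.908739 × 440.949539 = 2164.505990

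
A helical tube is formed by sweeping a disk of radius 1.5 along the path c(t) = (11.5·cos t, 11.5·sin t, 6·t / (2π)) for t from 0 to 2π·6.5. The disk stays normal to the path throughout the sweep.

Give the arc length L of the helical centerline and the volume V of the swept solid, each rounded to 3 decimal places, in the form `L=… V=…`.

2πR = 2π·11.5 = 72.256631
per-turn = √(72.256631² + 6²) = √(5221.0207 + 36) = √5257.0207 = 72.505315
L = 6.5 × 72.505315 = 471.284549
V = π·1.5² × L = 7.068583 × 471.284549 = 3331.314170

L=471.285 V=3331.314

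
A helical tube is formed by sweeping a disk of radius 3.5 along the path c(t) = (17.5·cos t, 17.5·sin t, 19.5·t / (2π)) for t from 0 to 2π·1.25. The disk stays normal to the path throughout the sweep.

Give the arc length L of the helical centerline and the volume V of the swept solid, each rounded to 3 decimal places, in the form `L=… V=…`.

2πR = 2π·17.5 = 109.955743
per-turn = √(109.955743² + 19.5²) = √(12090.2654 + 380.25) = √12470.5154 = 111.671462
L = 1.25 × 111.671462 = 139.589327
V = π·3.5² × L = 38.484510 × 139.589327 = 5372.026864

L=139.589 V=5372.027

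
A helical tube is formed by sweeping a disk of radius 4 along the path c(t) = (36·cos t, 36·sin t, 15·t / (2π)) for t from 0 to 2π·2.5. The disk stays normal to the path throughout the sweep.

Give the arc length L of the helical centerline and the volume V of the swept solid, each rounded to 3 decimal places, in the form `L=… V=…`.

L=566.729 V=28486.892

2πR = 2π·36 = 226.194671
per-turn = √(226.194671² + 15²) = √(51164.0292 + 225) = √51389.0292 = 226.691485
L = 2.5 × 226.691485 = 566.728712
V = π·4² × L = 50.265482 × 566.728712 = 28486.892113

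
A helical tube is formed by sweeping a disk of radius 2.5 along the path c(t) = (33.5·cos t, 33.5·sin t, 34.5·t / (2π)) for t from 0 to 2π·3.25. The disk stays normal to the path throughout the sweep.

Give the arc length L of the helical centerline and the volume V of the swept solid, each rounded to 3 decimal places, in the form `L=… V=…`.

L=693.210 V=13611.144

2πR = 2π·33.5 = 210.486708
per-turn = √(210.486708² + 34.5²) = √(44304.6542 + 1190.25) = √45494.9042 = 213.295345
L = 3.25 × 213.295345 = 693.209871
V = π·2.5² × L = 19.634954 × 693.209871 = 13611.143987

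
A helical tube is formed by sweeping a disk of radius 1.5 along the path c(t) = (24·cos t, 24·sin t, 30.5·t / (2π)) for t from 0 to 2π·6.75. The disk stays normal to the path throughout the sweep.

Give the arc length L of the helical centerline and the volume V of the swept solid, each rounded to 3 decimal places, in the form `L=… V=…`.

2πR = 2π·24 = 150.796447
per-turn = √(150.796447² + 30.5²) = √(22739.5685 + 930.25) = √23669.8185 = 153.849987
L = 6.75 × 153.849987 = 1038.487413
V = π·1.5² × L = 7.068583 × 1038.487413 = 7340.634963

L=1038.487 V=7340.635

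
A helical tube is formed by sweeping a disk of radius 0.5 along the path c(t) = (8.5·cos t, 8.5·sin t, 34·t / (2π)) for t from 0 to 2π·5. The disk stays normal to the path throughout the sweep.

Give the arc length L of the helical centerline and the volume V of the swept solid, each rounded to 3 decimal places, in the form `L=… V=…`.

2πR = 2π·8.5 = 53.407075
per-turn = √(53.407075² + 34²) = √(2852.3157 + 1156) = √4008.3157 = 63.311260
L = 5 × 63.311260 = 316.556301
V = π·0.5² × L = 0.785398 × 316.556301 = 248.622738

L=316.556 V=248.623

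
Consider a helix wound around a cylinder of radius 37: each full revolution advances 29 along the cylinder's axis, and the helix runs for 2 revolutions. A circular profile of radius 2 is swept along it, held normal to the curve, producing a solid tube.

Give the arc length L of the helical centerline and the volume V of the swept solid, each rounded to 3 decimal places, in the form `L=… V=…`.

2πR = 2π·37 = 232.477856
per-turn = √(232.477856² + 29²) = √(54045.9537 + 841) = √54886.9537 = 234.279648
L = 2 × 234.279648 = 468.559297
V = π·2² × L = 12.566371 × 468.559297 = 5888.089781

L=468.559 V=5888.090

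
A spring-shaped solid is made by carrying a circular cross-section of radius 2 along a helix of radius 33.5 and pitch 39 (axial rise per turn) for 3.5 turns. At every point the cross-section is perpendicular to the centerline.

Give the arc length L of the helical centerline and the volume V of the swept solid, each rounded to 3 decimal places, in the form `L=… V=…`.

2πR = 2π·33.5 = 210.486708
per-turn = √(210.486708² + 39²) = √(44304.6542 + 1521) = √45825.6542 = 214.069274
L = 3.5 × 214.069274 = 749.242460
V = π·2² × L = 12.566371 × 749.242460 = 9415.258429

L=749.242 V=9415.258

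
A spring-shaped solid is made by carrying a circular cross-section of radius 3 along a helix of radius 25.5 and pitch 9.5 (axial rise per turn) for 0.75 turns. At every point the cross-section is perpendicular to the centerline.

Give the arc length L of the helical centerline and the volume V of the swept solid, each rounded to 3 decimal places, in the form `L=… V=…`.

L=120.377 V=3403.579

2πR = 2π·25.5 = 160.221225
per-turn = √(160.221225² + 9.5²) = √(25670.8410 + 90.25) = √25761.0910 = 160.502620
L = 0.75 × 160.502620 = 120.376965
V = π·3² × L = 28.274334 × 120.376965 = 3403.578501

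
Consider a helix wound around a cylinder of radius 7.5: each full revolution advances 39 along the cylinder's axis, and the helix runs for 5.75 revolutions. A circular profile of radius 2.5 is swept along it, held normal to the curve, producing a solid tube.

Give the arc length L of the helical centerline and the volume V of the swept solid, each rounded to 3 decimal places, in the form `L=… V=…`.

2πR = 2π·7.5 = 47.123890
per-turn = √(47.123890² + 39²) = √(2220.6610 + 1521) = √3741.6610 = 61.169118
L = 5.75 × 61.169118 = 351.722428
V = π·2.5² × L = 19.634954 × 351.722428 = 6906.053728

L=351.722 V=6906.054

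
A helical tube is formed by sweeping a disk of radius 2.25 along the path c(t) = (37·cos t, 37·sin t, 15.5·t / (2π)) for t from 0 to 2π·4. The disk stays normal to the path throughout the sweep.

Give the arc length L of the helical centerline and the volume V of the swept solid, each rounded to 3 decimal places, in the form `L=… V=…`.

L=931.976 V=14822.438

2πR = 2π·37 = 232.477856
per-turn = √(232.477856² + 15.5²) = √(54045.9537 + 240.25) = √54286.2037 = 232.993999
L = 4 × 232.993999 = 931.975997
V = π·2.25² × L = 15.904313 × 931.975997 = 14822.437788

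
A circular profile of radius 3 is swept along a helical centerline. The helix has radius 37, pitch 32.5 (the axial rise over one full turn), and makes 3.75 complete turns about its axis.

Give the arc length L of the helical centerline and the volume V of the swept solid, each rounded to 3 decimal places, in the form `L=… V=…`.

L=880.270 V=24889.039

2πR = 2π·37 = 232.477856
per-turn = √(232.477856² + 32.5²) = √(54045.9537 + 1056.25) = √55102.2037 = 234.738586
L = 3.75 × 234.738586 = 880.269697
V = π·3² × L = 28.274334 × 880.269697 = 24889.039321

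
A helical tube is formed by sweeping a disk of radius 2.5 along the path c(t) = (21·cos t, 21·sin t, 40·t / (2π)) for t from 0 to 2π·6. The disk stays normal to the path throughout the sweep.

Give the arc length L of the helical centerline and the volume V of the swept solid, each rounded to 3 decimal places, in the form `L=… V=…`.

L=827.260 V=16243.215

2πR = 2π·21 = 131.946891
per-turn = √(131.946891² + 40²) = √(17409.9822 + 1600) = √19009.9822 = 137.876692
L = 6 × 137.876692 = 827.260151
V = π·2.5² × L = 19.634954 × 827.260151 = 16243.215087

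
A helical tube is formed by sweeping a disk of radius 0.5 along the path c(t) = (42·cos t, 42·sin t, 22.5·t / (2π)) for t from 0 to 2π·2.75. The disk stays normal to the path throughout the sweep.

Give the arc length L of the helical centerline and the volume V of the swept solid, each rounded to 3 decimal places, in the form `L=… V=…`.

L=728.341 V=572.038

2πR = 2π·42 = 263.893783
per-turn = √(263.893783² + 22.5²) = √(69639.9287 + 506.25) = √70146.1787 = 264.851239
L = 2.75 × 264.851239 = 728.340906
V = π·0.5² × L = 0.785398 × 728.340906 = 572.037610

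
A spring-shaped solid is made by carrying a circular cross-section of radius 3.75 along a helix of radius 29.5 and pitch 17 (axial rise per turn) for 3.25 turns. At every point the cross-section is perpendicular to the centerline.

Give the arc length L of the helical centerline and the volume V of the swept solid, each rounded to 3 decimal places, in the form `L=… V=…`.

L=604.929 V=26724.934

2πR = 2π·29.5 = 185.353967
per-turn = √(185.353967² + 17²) = √(34356.0929 + 289) = √34645.0929 = 186.131923
L = 3.25 × 186.131923 = 604.928751
V = π·3.75² × L = 44.178647 × 604.928751 = 26724.933570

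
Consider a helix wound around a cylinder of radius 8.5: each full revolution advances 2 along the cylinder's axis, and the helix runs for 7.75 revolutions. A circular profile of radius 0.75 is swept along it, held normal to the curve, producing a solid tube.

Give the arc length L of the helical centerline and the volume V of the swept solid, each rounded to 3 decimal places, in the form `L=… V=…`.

2πR = 2π·8.5 = 53.407075
per-turn = √(53.407075² + 2²) = √(2852.3157 + 4) = √2856.3157 = 53.444510
L = 7.75 × 53.444510 = 414.194954
V = π·0.75² × L = 1.767146 × 414.194954 = 731.942902

L=414.195 V=731.943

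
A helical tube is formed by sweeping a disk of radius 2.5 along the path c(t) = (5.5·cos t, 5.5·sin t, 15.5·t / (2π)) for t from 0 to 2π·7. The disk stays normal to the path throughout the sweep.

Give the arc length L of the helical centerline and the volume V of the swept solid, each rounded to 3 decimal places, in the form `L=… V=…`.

2πR = 2π·5.5 = 34.557519
per-turn = √(34.557519² + 15.5²) = √(1194.2221 + 240.25) = √1434.4721 = 37.874426
L = 7 × 37.874426 = 265.120981
V = π·2.5² × L = 19.634954 × 265.120981 = 5205.638286

L=265.121 V=5205.638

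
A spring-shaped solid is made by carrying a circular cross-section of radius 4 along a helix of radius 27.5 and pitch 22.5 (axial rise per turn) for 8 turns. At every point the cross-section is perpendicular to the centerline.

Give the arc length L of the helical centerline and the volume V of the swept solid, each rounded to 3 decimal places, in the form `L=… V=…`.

L=1393.971 V=70068.630

2πR = 2π·27.5 = 172.787596
per-turn = √(172.787596² + 22.5²) = √(29855.5533 + 506.25) = √30361.8033 = 174.246387
L = 8 × 174.246387 = 1393.971094
V = π·4² × L = 50.265482 × 1393.971094 = 70068.629592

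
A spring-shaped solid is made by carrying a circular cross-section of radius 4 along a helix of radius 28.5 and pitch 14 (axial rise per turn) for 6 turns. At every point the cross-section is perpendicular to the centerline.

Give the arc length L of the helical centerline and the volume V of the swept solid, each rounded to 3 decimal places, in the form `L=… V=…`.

L=1077.703 V=54171.276

2πR = 2π·28.5 = 179.070781
per-turn = √(179.070781² + 14²) = √(32066.3447 + 196) = √32262.3447 = 179.617217
L = 6 × 179.617217 = 1077.703303
V = π·4² × L = 50.265482 × 1077.703303 = 54171.276468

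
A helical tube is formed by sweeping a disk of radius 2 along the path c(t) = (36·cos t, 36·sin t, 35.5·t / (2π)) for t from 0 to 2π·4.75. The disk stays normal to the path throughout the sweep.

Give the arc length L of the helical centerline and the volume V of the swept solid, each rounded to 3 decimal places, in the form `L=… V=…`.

2πR = 2π·36 = 226.194671
per-turn = √(226.194671² + 35.5²) = √(51164.0292 + 1260.25) = √52424.2792 = 228.963489
L = 4.75 × 228.963489 = 1087.576572
V = π·2² × L = 12.566371 × 1087.576572 = 13666.890274

L=1087.577 V=13666.890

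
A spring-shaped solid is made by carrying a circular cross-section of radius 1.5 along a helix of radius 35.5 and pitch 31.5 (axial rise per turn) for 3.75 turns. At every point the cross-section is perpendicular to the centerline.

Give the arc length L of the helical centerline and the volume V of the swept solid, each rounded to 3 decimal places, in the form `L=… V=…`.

2πR = 2π·35.5 = 223.053078
per-turn = √(223.053078² + 31.5²) = √(49752.6758 + 992.25) = √50744.9258 = 225.266344
L = 3.75 × 225.266344 = 844.748790
V = π·1.5² × L = 7.068583 × 844.748790 = 5971.177337

L=844.749 V=5971.177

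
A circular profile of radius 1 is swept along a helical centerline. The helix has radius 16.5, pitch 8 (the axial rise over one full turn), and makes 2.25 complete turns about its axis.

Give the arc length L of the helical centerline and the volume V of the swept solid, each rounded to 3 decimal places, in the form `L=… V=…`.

2πR = 2π·16.5 = 103.672558
per-turn = √(103.672558² + 8²) = √(10747.9992 + 64) = √10811.9992 = 103.980764
L = 2.25 × 103.980764 = 233.956718
V = π·1² × L = 3.141593 × 233.956718 = 734.996707

L=233.957 V=734.997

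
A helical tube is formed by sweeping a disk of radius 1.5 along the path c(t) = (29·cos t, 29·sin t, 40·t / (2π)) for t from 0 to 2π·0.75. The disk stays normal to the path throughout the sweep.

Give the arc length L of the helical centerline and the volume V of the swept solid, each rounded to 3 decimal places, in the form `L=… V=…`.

L=139.913 V=988.990

2πR = 2π·29 = 182.212374
per-turn = √(182.212374² + 40²) = √(33201.3492 + 1600) = √34801.3492 = 186.551197
L = 0.75 × 186.551197 = 139.913398
V = π·1.5² × L = 7.068583 × 139.913398 = 988.989532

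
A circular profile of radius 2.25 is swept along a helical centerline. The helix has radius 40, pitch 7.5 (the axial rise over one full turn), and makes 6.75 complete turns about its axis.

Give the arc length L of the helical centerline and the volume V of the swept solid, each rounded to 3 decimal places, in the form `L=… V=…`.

2πR = 2π·40 = 251.327412
per-turn = √(251.327412² + 7.5²) = √(63165.4682 + 56.25) = √63221.7182 = 251.439293
L = 6.75 × 251.439293 = 1697.215229
V = π·2.25² × L = 15.904313 × 1697.215229 = 26993.041908

L=1697.215 V=26993.042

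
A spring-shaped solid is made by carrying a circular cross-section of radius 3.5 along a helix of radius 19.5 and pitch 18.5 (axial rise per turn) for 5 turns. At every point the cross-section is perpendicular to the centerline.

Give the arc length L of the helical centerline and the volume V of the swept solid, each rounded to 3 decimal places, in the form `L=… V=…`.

2πR = 2π·19.5 = 122.522113
per-turn = √(122.522113² + 18.5²) = √(15011.6683 + 342.25) = √15353.9183 = 123.910929
L = 5 × 123.910929 = 619.554644
V = π·3.5² × L = 38.484510 × 619.554644 = 23843.256911

L=619.555 V=23843.257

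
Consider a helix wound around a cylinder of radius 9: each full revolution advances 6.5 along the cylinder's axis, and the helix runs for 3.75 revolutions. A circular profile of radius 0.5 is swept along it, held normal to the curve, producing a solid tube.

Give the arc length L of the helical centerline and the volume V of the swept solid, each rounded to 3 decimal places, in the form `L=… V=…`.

2πR = 2π·9 = 56.548668
per-turn = √(56.548668² + 6.5²) = √(3197.7518 + 42.25) = √3240.0018 = 56.921014
L = 3.75 × 56.921014 = 213.453802
V = π·0.5² × L = 0.785398 × 213.453802 = 167.646224

L=213.454 V=167.646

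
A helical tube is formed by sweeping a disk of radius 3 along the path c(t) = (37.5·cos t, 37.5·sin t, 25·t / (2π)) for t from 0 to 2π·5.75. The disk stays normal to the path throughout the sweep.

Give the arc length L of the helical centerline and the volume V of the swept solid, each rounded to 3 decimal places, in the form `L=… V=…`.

2πR = 2π·37.5 = 235.619449
per-turn = √(235.619449² + 25²) = √(55516.5248 + 625) = √56141.5248 = 236.942028
L = 5.75 × 236.942028 = 1362.416662
V = π·3² × L = 28.274334 × 1362.416662 = 38521.423602

L=1362.417 V=38521.424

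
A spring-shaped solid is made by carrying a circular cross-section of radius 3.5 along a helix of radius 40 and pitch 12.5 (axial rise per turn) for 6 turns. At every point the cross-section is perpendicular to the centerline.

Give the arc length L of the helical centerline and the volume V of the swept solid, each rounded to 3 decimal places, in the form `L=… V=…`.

L=1509.828 V=58105.007

2πR = 2π·40 = 251.327412
per-turn = √(251.327412² + 12.5²) = √(63165.4682 + 156.25) = √63321.7182 = 251.638070
L = 6 × 251.638070 = 1509.828419
V = π·3.5² × L = 38.484510 × 1509.828419 = 58105.006889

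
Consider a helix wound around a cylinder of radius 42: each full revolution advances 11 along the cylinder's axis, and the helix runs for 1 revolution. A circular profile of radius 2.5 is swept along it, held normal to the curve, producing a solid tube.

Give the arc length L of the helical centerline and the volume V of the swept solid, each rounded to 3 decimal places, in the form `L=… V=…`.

2πR = 2π·42 = 263.893783
per-turn = √(263.893783² + 11²) = √(69639.9287 + 121) = √69760.9287 = 264.122942
L = 1 × 264.122942 = 264.122942
V = π·2.5² × L = 19.634954 × 264.122942 = 5186.041845

L=264.123 V=5186.042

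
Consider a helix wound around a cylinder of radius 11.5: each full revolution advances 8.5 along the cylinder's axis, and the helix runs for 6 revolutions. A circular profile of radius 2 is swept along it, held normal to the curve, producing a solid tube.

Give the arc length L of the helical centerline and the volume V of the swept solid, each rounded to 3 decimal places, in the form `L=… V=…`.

L=436.529 V=5485.588

2πR = 2π·11.5 = 72.256631
per-turn = √(72.256631² + 8.5²) = √(5221.0207 + 72.25) = √5293.2707 = 72.754867
L = 6 × 72.754867 = 436.529204
V = π·2² × L = 12.566371 × 436.529204 = 5485.587765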